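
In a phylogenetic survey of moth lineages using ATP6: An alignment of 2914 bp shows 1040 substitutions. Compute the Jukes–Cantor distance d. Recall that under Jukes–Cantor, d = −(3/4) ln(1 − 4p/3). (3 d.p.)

p = 1040/2914 ≈ 0.356898.
d = −(3/4) ln(1 − 4p/3) = −0.75 ln(1 − 0.475864) = −0.75 ln(0.524136)
  = −0.75 × (-0.646004) = 0.484503 substitutions/site.

0.485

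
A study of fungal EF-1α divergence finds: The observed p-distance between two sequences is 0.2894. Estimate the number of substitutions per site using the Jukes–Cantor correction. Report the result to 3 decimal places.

0.366

d = −(3/4) ln(1 − 4p/3) = −0.75 ln(1 − 0.385867) = −0.75 ln(0.614133)
  = −0.75 × (-0.487544) = 0.365658 substitutions/site.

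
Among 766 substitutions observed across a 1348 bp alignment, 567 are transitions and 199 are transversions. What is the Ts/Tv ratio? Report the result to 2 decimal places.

2.85

R = 567/199 = 2.849246… ≈ 2.85 (to 2 d.p.).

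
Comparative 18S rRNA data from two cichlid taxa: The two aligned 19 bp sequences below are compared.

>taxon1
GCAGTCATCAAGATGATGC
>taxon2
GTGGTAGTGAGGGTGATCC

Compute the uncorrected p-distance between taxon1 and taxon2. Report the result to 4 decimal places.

The sequences differ at 8 of 19 positions (sites 2, 3, 6, 7, 9, 11, 13, 18).
p = 8/19 = 0.421052… ≈ 0.4211 (to 4 d.p.).

0.4211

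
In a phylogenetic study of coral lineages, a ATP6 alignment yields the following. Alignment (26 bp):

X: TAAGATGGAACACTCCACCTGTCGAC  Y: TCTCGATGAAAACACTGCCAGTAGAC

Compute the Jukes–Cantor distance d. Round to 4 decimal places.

The sequences differ at 12 of 26 sites, so p = 12/26 ≈ 0.461538.
d = −(3/4) ln(1 − 4p/3) = −0.75 ln(1 − 0.615384) = −0.75 ln(0.384616)
  = −0.75 × (-0.955510) = 0.716633 substitutions/site.

0.7166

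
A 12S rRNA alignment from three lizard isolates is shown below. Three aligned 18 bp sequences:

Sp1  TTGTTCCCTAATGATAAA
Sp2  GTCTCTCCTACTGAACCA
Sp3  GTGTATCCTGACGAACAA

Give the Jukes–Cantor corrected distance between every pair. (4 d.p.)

Sp1–Sp2: 8/18 sites differ → p ≈ 0.444444, d = −0.75 ln(1 − 0.592592) = 0.673455 ≈ 0.6735.
Sp1–Sp3: 7/18 sites differ → p ≈ 0.388889, d = −0.75 ln(1 − 0.518519) = 0.548166 ≈ 0.5482.
Sp2–Sp3: 6/18 sites differ → p ≈ 0.333333, d = −0.75 ln(1 − 0.444444) = 0.440839 ≈ 0.4408.

d(Sp1,Sp2) = 0.6735, d(Sp1,Sp3) = 0.5482, d(Sp2,Sp3) = 0.4408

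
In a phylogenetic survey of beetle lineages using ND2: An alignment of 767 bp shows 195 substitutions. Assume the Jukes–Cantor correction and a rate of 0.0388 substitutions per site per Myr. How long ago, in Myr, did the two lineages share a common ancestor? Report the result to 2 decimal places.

p = 195/767 ≈ 0.254237.
d = −(3/4) ln(1 − 4p/3) = −0.75 ln(1 − 0.338983) = −0.75 ln(0.661017)
  = −0.75 × (-0.413976) = 0.310482 substitutions/site.
Under a molecular clock d = 2μt, so t = d/(2μ) = 0.310482 / (2 × 0.0388) = 4.00 Myr.

4.00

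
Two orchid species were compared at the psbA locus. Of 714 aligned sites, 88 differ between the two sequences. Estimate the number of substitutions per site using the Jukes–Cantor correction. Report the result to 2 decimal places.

0.13

p = 88/714 ≈ 0.123249.
d = −(3/4) ln(1 − 4p/3) = −0.75 ln(1 − 0.164332) = −0.75 ln(0.835668)
  = −0.75 × (-0.179524) = 0.134643 substitutions/site.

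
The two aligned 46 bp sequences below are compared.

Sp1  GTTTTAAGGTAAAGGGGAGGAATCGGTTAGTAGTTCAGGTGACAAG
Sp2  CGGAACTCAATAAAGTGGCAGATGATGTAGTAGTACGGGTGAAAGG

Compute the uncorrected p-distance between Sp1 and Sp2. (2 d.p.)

The sequences differ at 25 of 46 positions.
p = 25/46 = 0.543478… ≈ 0.54 (to 2 d.p.).

0.54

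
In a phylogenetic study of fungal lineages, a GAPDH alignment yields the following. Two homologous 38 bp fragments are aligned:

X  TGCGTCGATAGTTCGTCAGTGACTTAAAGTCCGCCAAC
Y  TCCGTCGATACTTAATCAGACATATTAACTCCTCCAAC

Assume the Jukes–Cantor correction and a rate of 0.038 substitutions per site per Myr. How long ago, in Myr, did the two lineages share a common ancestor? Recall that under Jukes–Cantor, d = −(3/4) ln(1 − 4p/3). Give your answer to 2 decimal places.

4.81

The sequences differ at 11 of 38 sites, so p = 11/38 ≈ 0.289474.
d = −(3/4) ln(1 − 4p/3) = −0.75 ln(1 − 0.385965) = −0.75 ln(0.614035)
  = −0.75 × (-0.487703) = 0.365777 substitutions/site.
Under a molecular clock d = 2μt, so t = d/(2μ) = 0.365777 / (2 × 0.038) = 4.81 Myr.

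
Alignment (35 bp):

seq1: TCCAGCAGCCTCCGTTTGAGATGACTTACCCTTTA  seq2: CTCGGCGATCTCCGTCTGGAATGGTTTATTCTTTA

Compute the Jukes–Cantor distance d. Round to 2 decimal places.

The sequences differ at 13 of 35 sites, so p = 13/35 ≈ 0.371429.
d = −(3/4) ln(1 − 4p/3) = −0.75 ln(1 − 0.495239) = −0.75 ln(0.504761)
  = −0.75 × (-0.683670) = 0.512753 substitutions/site.

0.51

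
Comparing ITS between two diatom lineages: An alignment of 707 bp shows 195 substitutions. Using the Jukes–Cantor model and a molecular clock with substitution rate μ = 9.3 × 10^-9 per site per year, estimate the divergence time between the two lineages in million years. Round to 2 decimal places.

p = 195/707 ≈ 0.275813.
d = −(3/4) ln(1 − 4p/3) = −0.75 ln(1 − 0.367751) = −0.75 ln(0.632249)
  = −0.75 × (-0.458472) = 0.343854 substitutions/site.
Under a molecular clock d = 2μt, so t = d/(2μ) = 0.343854 / (2 × 9.3 × 10^-9) = 18.49 million years.

18.49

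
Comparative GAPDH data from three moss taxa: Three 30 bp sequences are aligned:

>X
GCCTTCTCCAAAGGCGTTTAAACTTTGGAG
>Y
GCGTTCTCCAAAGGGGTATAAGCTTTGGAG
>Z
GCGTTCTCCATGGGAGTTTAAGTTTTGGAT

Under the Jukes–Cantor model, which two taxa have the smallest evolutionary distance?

X and Y

X–Y: 4/30 differ, p = 0.133, d = 0.147.
X–Z: 7/30 differ, p = 0.233, d = 0.280.
Y–Z: 6/30 differ, p = 0.200, d = 0.233.
The smallest distance is between X and Y.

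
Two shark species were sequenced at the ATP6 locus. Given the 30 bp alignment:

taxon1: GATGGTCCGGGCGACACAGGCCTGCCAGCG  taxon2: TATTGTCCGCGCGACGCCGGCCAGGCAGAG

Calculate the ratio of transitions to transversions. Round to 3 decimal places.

Transitions are A↔G and C↔T; transversions are all other mismatches.
Transitions: 1. Transversions: 7.
R = 1/7 = 0.142857… ≈ 0.143 (to 3 d.p.).

0.143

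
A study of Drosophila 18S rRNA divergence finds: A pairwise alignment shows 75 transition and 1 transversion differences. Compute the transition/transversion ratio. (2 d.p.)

R = 75/1 = 75.00.

75.00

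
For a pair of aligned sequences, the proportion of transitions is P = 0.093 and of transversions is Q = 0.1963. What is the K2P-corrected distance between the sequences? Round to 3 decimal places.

Under the Kimura two-parameter model, d = −½ ln(1 − 2P − Q) − ¼ ln(1 − 2Q).
1 − 2P − Q = 0.6177, giving −½ ln(0.6177) = 0.240876.
1 − 2Q = 0.6074, giving −¼ ln(0.6074) = 0.124642.
d = 0.240876 + 0.124642 = 0.365518.

0.366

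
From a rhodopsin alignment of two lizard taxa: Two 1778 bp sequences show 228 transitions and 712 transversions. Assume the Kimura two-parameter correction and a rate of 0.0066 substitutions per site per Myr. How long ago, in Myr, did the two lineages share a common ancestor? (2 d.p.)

71.09

P = 228/1778 ≈ 0.128234 and Q = 712/1778 ≈ 0.40045.
Under the Kimura two-parameter model, d = −½ ln(1 − 2P − Q) − ¼ ln(1 − 2Q).
1 − 2P − Q = 0.343082, giving −½ ln(0.343082) = 0.534893.
1 − 2Q = 0.1991, giving −¼ ln(0.1991) = 0.403487.
d = 0.534893 + 0.403487 = 0.938380.
Under a molecular clock d = 2μt, so t = d/(2μ) = 0.938380 / (2 × 0.0066) = 71.09 Myr.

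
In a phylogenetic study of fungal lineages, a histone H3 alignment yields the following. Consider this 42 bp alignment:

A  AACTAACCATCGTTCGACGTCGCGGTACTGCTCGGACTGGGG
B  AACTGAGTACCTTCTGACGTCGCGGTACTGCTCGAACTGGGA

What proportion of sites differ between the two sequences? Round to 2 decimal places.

0.21

The sequences differ at 9 of 42 positions (sites 5, 7, 8, 10, 12, 14, 15, 35, 42).
p = 9/42 = 0.214285… ≈ 0.21 (to 2 d.p.).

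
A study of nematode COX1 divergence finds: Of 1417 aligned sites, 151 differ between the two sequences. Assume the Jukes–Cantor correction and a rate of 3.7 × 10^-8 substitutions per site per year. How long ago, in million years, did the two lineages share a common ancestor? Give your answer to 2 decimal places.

1.55

p = 151/1417 ≈ 0.106563.
d = −(3/4) ln(1 − 4p/3) = −0.75 ln(1 − 0.142084) = −0.75 ln(0.857916)
  = −0.75 × (-0.153249) = 0.114937 substitutions/site.
Under a molecular clock d = 2μt, so t = d/(2μ) = 0.114937 / (2 × 3.7 × 10^-8) = 1.55 million years.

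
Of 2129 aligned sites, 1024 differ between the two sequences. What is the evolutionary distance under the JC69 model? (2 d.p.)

0.77

p = 1024/2129 ≈ 0.480977.
d = −(3/4) ln(1 − 4p/3) = −0.75 ln(1 − 0.641303) = −0.75 ln(0.358697)
  = −0.75 × (-1.025277) = 0.768958 substitutions/site.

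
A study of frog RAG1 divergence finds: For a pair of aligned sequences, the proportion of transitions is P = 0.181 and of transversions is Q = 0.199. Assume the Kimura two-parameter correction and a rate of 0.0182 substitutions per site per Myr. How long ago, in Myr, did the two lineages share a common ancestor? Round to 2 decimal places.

14.79

Under the Kimura two-parameter model, d = −½ ln(1 − 2P − Q) − ¼ ln(1 − 2Q).
1 − 2P − Q = 0.439, giving −½ ln(0.439) = 0.411628.
1 − 2Q = 0.602, giving −¼ ln(0.602) = 0.126874.
d = 0.411628 + 0.126874 = 0.538502.
Under a molecular clock d = 2μt, so t = d/(2μ) = 0.538502 / (2 × 0.0182) = 14.79 Myr.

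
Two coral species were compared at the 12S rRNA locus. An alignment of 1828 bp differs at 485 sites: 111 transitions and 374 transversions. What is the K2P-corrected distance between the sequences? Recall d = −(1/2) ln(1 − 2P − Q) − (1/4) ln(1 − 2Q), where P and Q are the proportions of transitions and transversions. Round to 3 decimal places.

0.329

P = 111/1828 ≈ 0.060722 and Q = 374/1828 ≈ 0.204595.
Under the Kimura two-parameter model, d = −½ ln(1 − 2P − Q) − ¼ ln(1 − 2Q).
1 − 2P − Q = 0.673961, giving −½ ln(0.673961) = 0.197292.
1 − 2Q = 0.59081, giving −¼ ln(0.59081) = 0.131565.
d = 0.197292 + 0.131565 = 0.328857.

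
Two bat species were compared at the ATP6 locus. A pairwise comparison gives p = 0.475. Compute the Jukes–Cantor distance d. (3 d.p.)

0.752

d = −(3/4) ln(1 − 4p/3) = −0.75 ln(1 − 0.633333) = −0.75 ln(0.366667)
  = −0.75 × (-1.003301) = 0.752476 substitutions/site.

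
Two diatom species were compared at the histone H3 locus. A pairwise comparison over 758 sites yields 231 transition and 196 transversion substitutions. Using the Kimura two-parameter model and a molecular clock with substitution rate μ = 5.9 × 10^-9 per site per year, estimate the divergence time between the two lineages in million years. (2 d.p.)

P = 231/758 ≈ 0.304749 and Q = 196/758 ≈ 0.258575.
Under the Kimura two-parameter model, d = −½ ln(1 − 2P − Q) − ¼ ln(1 − 2Q).
1 − 2P − Q = 0.131927, giving −½ ln(0.131927) = 1.012753.
1 − 2Q = 0.48285, giving −¼ ln(0.48285) = 0.182012.
d = 1.012753 + 0.182012 = 1.194765.
Under a molecular clock d = 2μt, so t = d/(2μ) = 1.194765 / (2 × 5.9 × 10^-9) = 101.25 million years.

101.25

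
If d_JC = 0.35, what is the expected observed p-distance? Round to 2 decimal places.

p = (3/4)(1 − e^(−4d/3)) = 0.75 × (1 − e^(-0.466667)) = 0.75 × (1 − 0.627089) = 0.279683.

0.28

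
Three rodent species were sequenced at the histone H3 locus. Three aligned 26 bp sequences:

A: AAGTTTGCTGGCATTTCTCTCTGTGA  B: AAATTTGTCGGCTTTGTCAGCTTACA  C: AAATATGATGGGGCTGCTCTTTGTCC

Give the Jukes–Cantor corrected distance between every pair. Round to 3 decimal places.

d(A,B) = 0.717, d(A,C) = 0.539, d(B,C) = 0.949

A–B: 12/26 sites differ → p ≈ 0.461538, d = −0.75 ln(1 − 0.615384) = 0.716632 ≈ 0.717.
A–C: 10/26 sites differ → p ≈ 0.384615, d = −0.75 ln(1 − 0.51282) = 0.539341 ≈ 0.539.
B–C: 14/26 sites differ → p ≈ 0.538462, d = −0.75 ln(1 − 0.717949) = 0.949251 ≈ 0.949.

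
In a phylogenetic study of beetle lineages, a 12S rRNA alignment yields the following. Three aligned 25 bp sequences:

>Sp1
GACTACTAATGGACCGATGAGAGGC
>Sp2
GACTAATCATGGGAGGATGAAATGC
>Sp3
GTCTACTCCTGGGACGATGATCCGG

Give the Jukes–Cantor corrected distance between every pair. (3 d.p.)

d(Sp1,Sp2) = 0.351, d(Sp1,Sp3) = 0.490, d(Sp2,Sp3) = 0.417

Sp1–Sp2: 7/25 sites differ → p = 0.28, d = −0.75 ln(1 − 0.373333) = 0.350505 ≈ 0.351.
Sp1–Sp3: 9/25 sites differ → p = 0.36, d = −0.75 ln(1 − 0.48) = 0.490445 ≈ 0.490.
Sp2–Sp3: 8/25 sites differ → p = 0.32, d = −0.75 ln(1 − 0.426667) = 0.417216 ≈ 0.417.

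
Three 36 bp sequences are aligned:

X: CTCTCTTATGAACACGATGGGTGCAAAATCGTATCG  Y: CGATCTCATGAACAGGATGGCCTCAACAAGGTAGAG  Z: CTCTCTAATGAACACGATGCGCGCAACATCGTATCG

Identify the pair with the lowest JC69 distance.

X–Y: 12/36 differ, p = 0.333, d = 0.441.
X–Z: 4/36 differ, p = 0.111, d = 0.120.
Y–Z: 11/36 differ, p = 0.306, d = 0.392.
The smallest distance is between X and Z.

X and Z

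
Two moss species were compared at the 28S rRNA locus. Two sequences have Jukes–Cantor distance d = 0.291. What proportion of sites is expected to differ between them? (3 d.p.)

p = (3/4)(1 − e^(−4d/3)) = 0.75 × (1 − e^(-0.388)) = 0.75 × (1 − 0.678412) = 0.241191.

0.241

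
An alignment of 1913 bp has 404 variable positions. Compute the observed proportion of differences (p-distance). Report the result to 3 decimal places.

p = 404/1913 = 0.211186… ≈ 0.211 (to 3 d.p.).

0.211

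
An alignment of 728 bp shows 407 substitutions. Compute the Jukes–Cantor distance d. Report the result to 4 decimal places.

1.0261

p = 407/728 ≈ 0.559066.
d = −(3/4) ln(1 − 4p/3) = −0.75 ln(1 − 0.745421) = −0.75 ln(0.254579)
  = −0.75 × (-1.368144) = 1.026108 substitutions/site.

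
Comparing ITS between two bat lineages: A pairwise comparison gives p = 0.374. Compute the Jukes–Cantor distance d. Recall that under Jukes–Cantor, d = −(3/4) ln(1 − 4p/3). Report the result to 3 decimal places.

d = −(3/4) ln(1 − 4p/3) = −0.75 ln(1 − 0.498667) = −0.75 ln(0.501333)
  = −0.75 × (-0.690485) = 0.517864 substitutions/site.

0.518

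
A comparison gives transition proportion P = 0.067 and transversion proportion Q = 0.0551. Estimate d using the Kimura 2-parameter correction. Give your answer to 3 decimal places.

Under the Kimura two-parameter model, d = −½ ln(1 − 2P − Q) − ¼ ln(1 − 2Q).
1 − 2P − Q = 0.8109, giving −½ ln(0.8109) = 0.104805.
1 − 2Q = 0.8898, giving −¼ ln(0.8898) = 0.029190.
d = 0.104805 + 0.029190 = 0.133995.

0.134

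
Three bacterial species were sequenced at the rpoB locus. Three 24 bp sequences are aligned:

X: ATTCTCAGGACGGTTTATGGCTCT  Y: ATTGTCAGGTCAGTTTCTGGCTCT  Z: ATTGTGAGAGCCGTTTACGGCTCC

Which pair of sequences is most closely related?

X and Y

X–Y: 4/24 differ, p = 0.167, d = 0.188.
X–Z: 7/24 differ, p = 0.292, d = 0.369.
Y–Z: 7/24 differ, p = 0.292, d = 0.369.
The smallest distance is between X and Y.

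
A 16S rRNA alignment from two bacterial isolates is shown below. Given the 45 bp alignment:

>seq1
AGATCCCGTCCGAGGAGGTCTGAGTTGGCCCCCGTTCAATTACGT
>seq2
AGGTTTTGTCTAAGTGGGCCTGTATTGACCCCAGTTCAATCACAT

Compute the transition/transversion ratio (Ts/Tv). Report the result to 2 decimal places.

4.00

Transitions are A↔G and C↔T; transversions are all other mismatches.
Transitions: 12. Transversions: 3.
R = 12/3 = 4.00.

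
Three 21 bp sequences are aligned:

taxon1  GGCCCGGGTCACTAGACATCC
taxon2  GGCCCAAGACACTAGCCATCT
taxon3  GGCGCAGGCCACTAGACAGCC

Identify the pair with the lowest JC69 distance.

taxon1–taxon2: 5/21 differ, p = 0.238, d = 0.286.
taxon1–taxon3: 4/21 differ, p = 0.190, d = 0.220.
taxon2–taxon3: 6/21 differ, p = 0.286, d = 0.360.
The smallest distance is between taxon1 and taxon3.

taxon1 and taxon3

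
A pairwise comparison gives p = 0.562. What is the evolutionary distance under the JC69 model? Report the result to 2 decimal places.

1.04

d = −(3/4) ln(1 − 4p/3) = −0.75 ln(1 − 0.749333) = −0.75 ln(0.250667)
  = −0.75 × (-1.383630) = 1.037723 substitutions/site.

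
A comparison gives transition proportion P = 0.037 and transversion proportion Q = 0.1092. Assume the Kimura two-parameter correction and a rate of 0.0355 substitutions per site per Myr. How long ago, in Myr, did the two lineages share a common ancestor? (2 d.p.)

Under the Kimura two-parameter model, d = −½ ln(1 − 2P − Q) − ¼ ln(1 − 2Q).
1 − 2P − Q = 0.8168, giving −½ ln(0.8168) = 0.101181.
1 − 2Q = 0.7816, giving −¼ ln(0.7816) = 0.061603.
d = 0.101181 + 0.061603 = 0.162784.
Under a molecular clock d = 2μt, so t = d/(2μ) = 0.162784 / (2 × 0.0355) = 2.29 Myr.

2.29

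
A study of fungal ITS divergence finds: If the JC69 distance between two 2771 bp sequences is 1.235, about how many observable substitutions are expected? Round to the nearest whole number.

1678

Invert JC69: p = (3/4)(1 − e^(−4d/3)) = 0.75 × (1 − e^(-1.646667)) = 0.75 × (1 − 0.192691) = 0.605482.
Expected differing sites = pL ≈ 0.605482 × 2771 = 1677.790622 ≈ 1678.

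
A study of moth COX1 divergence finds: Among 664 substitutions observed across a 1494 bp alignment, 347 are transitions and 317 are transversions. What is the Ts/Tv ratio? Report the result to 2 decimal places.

R = 347/317 = 1.094637… ≈ 1.09 (to 2 d.p.).

1.09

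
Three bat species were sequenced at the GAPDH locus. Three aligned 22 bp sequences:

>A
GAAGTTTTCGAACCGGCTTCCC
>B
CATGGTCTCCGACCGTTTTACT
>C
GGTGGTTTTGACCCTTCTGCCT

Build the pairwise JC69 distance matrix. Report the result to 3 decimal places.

A–B: 10/22 sites differ → p ≈ 0.454545, d = −0.75 ln(1 − 0.60606) = 0.698667 ≈ 0.699.
A–C: 9/22 sites differ → p ≈ 0.409091, d = −0.75 ln(1 − 0.545455) = 0.591344 ≈ 0.591.
B–C: 11/22 sites differ → p = 0.5, d = −0.75 ln(1 − 0.666667) = 0.823960 ≈ 0.824.

d(A,B) = 0.699, d(A,C) = 0.591, d(B,C) = 0.824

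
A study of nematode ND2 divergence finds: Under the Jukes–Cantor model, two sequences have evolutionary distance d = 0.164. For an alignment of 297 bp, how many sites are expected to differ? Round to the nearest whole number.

Invert JC69: p = (3/4)(1 − e^(−4d/3)) = 0.75 × (1 − e^(-0.218667)) = 0.75 × (1 − 0.803589) = 0.147308.
Expected differing sites = pL ≈ 0.147308 × 297 = 43.750476 ≈ 44.

44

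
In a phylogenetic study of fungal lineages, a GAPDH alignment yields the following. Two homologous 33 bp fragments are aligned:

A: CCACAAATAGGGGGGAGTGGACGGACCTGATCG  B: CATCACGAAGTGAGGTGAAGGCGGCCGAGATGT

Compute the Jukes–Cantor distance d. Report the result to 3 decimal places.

The sequences differ at 16 of 33 sites, so p = 16/33 ≈ 0.484848.
d = −(3/4) ln(1 − 4p/3) = −0.75 ln(1 − 0.646464) = −0.75 ln(0.353536)
  = −0.75 × (-1.039770) = 0.779828 substitutions/site.

0.780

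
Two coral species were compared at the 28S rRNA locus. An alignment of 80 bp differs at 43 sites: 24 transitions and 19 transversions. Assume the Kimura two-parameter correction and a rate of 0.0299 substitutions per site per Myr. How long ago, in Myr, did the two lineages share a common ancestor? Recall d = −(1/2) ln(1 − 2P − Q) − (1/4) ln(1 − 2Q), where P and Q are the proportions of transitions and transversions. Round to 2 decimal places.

P = 24/80 = 0.3 and Q = 19/80 = 0.2375.
Under the Kimura two-parameter model, d = −½ ln(1 − 2P − Q) − ¼ ln(1 − 2Q).
1 − 2P − Q = 0.1625, giving −½ ln(0.1625) = 0.908539.
1 − 2Q = 0.525, giving −¼ ln(0.525) = 0.161089.
d = 0.908539 + 0.161089 = 1.069628.
Under a molecular clock d = 2μt, so t = d/(2μ) = 1.069628 / (2 × 0.0299) = 17.89 Myr.

17.89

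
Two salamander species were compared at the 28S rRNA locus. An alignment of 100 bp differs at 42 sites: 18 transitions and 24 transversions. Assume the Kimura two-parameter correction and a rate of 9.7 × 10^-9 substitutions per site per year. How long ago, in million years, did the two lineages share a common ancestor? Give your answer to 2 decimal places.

P = 18/100 = 0.18 and Q = 24/100 = 0.24.
Under the Kimura two-parameter model, d = −½ ln(1 − 2P − Q) − ¼ ln(1 − 2Q).
1 − 2P − Q = 0.4, giving −½ ln(0.4) = 0.458145.
1 − 2Q = 0.52, giving −¼ ln(0.52) = 0.163482.
d = 0.458145 + 0.163482 = 0.621627.
Under a molecular clock d = 2μt, so t = d/(2μ) = 0.621627 / (2 × 9.7 × 10^-9) = 32.04 million years.

32.04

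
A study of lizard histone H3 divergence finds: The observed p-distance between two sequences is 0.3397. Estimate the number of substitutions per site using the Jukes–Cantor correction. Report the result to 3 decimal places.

d = −(3/4) ln(1 − 4p/3) = −0.75 ln(1 − 0.452933) = −0.75 ln(0.547067)
  = −0.75 × (-0.603184) = 0.452388 substitutions/site.

0.452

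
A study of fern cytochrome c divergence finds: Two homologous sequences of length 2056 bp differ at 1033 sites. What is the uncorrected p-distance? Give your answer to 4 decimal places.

p = 1033/2056 = 0.502431… ≈ 0.5024 (to 4 d.p.).

0.5024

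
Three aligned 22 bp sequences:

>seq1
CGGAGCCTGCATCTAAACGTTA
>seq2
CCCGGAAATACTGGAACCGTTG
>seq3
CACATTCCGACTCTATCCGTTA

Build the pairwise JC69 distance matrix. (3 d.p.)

seq1–seq2: 13/22 sites differ → p ≈ 0.590909, d = −0.75 ln(1 − 0.787879) = 1.162949 ≈ 1.163.
seq1–seq3: 9/22 sites differ → p ≈ 0.409091, d = −0.75 ln(1 − 0.545455) = 0.591344 ≈ 0.591.
seq2–seq3: 11/22 sites differ → p = 0.5, d = −0.75 ln(1 − 0.666667) = 0.823960 ≈ 0.824.

d(seq1,seq2) = 1.163, d(seq1,seq3) = 0.591, d(seq2,seq3) = 0.824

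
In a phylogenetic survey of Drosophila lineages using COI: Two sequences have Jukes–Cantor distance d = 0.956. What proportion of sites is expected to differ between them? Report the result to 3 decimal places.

p = (3/4)(1 − e^(−4d/3)) = 0.75 × (1 − e^(-1.274667)) = 0.75 × (1 − 0.279524) = 0.540357.

0.540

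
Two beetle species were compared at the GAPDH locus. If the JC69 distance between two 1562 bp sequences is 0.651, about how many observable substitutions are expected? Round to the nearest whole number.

680

Invert JC69: p = (3/4)(1 − e^(−4d/3)) = 0.75 × (1 − e^(-0.868)) = 0.75 × (1 − 0.419790) = 0.435158.
Expected differing sites = pL ≈ 0.435158 × 1562 = 679.716796 ≈ 680.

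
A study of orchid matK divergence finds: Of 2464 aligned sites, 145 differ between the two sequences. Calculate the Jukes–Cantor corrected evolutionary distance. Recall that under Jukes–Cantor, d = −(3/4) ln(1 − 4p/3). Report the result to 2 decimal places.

0.06

p = 145/2464 ≈ 0.058847.
d = −(3/4) ln(1 − 4p/3) = −0.75 ln(1 − 0.078463) = −0.75 ln(0.921537)
  = −0.75 × (-0.081712) = 0.061284 substitutions/site.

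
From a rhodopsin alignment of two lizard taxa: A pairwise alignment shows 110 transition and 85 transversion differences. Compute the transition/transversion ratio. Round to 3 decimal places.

1.294

R = 110/85 = 1.294117… ≈ 1.294 (to 3 d.p.).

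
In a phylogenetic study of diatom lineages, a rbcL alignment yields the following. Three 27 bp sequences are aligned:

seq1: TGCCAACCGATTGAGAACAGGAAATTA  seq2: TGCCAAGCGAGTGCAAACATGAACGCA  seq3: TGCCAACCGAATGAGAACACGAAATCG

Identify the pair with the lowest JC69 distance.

seq1 and seq3

seq1–seq2: 8/27 differ, p = 0.296, d = 0.377.
seq1–seq3: 4/27 differ, p = 0.148, d = 0.165.
seq2–seq3: 8/27 differ, p = 0.296, d = 0.377.
The smallest distance is between seq1 and seq3.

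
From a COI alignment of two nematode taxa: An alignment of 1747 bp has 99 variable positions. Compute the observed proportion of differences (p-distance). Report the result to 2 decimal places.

0.06

p = 99/1747 = 0.056668… ≈ 0.06 (to 2 d.p.).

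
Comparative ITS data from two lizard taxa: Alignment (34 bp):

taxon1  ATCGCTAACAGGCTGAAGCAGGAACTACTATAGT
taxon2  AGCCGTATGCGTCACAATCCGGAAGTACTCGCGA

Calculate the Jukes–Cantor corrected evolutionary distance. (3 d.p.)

0.741

The sequences differ at 16 of 34 sites, so p = 16/34 ≈ 0.470588.
d = −(3/4) ln(1 − 4p/3) = −0.75 ln(1 − 0.627451) = −0.75 ln(0.372549)
  = −0.75 × (-0.987387) = 0.740540 substitutions/site.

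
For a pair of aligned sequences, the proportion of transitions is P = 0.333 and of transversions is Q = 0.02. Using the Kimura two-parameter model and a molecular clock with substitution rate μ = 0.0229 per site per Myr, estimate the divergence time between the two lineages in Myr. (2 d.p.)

12.87

Under the Kimura two-parameter model, d = −½ ln(1 − 2P − Q) − ¼ ln(1 − 2Q).
1 − 2P − Q = 0.314, giving −½ ln(0.314) = 0.579181.
1 − 2Q = 0.96, giving −¼ ln(0.96) = 0.010205.
d = 0.579181 + 0.010205 = 0.589386.
Under a molecular clock d = 2μt, so t = d/(2μ) = 0.589386 / (2 × 0.0229) = 12.87 Myr.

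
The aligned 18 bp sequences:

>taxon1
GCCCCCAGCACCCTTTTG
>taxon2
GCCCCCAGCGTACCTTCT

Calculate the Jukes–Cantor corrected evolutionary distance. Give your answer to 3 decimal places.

The sequences differ at 6 of 18 sites (10, 11, 12, 14, 17, 18), so p = 6/18 ≈ 0.333333.
d = −(3/4) ln(1 − 4p/3) = −0.75 ln(1 − 0.444444) = −0.75 ln(0.555556)
  = −0.75 × (-0.587786) = 0.440840 substitutions/site.

0.441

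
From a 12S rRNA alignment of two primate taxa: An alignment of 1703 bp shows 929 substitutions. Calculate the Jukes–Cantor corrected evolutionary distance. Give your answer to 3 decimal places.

0.975

p = 929/1703 ≈ 0.545508.
d = −(3/4) ln(1 − 4p/3) = −0.75 ln(1 − 0.727344) = −0.75 ln(0.272656)
  = −0.75 × (-1.299544) = 0.974658 substitutions/site.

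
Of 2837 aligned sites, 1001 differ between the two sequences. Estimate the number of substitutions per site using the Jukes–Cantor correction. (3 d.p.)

p = 1001/2837 ≈ 0.352838.
d = −(3/4) ln(1 − 4p/3) = −0.75 ln(1 − 0.470451) = −0.75 ln(0.529549)
  = −0.75 × (-0.635730) = 0.476798 substitutions/site.

0.477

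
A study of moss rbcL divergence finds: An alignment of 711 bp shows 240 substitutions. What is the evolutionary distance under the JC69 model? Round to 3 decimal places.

p = 240/711 ≈ 0.337553.
d = −(3/4) ln(1 − 4p/3) = −0.75 ln(1 − 0.450071) = −0.75 ln(0.549929)
  = −0.75 × (-0.597966) = 0.448475 substitutions/site.

0.448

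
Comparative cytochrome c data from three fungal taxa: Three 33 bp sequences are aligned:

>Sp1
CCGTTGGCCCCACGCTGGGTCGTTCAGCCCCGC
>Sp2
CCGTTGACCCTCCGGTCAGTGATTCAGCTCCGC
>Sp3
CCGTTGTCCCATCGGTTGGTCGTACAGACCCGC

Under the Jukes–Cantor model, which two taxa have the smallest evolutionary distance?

Sp1–Sp2: 9/33 differ, p = 0.273, d = 0.339.
Sp1–Sp3: 7/33 differ, p = 0.212, d = 0.249.
Sp2–Sp3: 10/33 differ, p = 0.303, d = 0.388.
The smallest distance is between Sp1 and Sp3.

Sp1 and Sp3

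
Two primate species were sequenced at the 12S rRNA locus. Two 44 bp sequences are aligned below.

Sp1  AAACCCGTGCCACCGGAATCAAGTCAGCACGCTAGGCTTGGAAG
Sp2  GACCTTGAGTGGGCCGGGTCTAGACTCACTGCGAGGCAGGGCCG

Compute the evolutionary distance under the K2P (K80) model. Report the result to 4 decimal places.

Of 44 sites, 8 differences are transitions and 16 are transversions, so P = 8/44 ≈ 0.181818 and Q = 16/44 ≈ 0.363636.
Under the Kimura two-parameter model, d = −½ ln(1 − 2P − Q) − ¼ ln(1 − 2Q).
1 − 2P − Q = 0.272728, giving −½ ln(0.272728) = 0.649640.
1 − 2Q = 0.272728, giving −¼ ln(0.272728) = 0.324820.
d = 0.649640 + 0.324820 = 0.974460.

0.9745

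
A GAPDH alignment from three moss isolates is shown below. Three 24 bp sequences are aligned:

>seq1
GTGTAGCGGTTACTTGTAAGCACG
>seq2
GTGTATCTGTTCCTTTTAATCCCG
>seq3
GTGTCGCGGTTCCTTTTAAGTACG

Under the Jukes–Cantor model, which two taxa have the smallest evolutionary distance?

seq1–seq2: 6/24 differ, p = 0.250, d = 0.304.
seq1–seq3: 4/24 differ, p = 0.167, d = 0.188.
seq2–seq3: 6/24 differ, p = 0.250, d = 0.304.
The smallest distance is between seq1 and seq3.

seq1 and seq3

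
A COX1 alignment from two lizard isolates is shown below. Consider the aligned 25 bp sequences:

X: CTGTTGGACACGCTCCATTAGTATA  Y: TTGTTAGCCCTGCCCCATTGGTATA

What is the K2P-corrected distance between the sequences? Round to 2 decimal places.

Of 25 sites, 5 differences are transitions and 2 are transversions, so P = 5/25 = 0.2 and Q = 2/25 = 0.08.
Under the Kimura two-parameter model, d = −½ ln(1 − 2P − Q) − ¼ ln(1 − 2Q).
1 − 2P − Q = 0.52, giving −½ ln(0.52) = 0.326963.
1 − 2Q = 0.84, giving −¼ ln(0.84) = 0.043588.
d = 0.326963 + 0.043588 = 0.370551.

0.37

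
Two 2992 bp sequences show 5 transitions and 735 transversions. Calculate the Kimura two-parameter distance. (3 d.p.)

P = 5/2992 ≈ 0.001671 and Q = 735/2992 ≈ 0.245655.
Under the Kimura two-parameter model, d = −½ ln(1 − 2P − Q) − ¼ ln(1 − 2Q).
1 − 2P − Q = 0.751003, giving −½ ln(0.751003) = 0.143173.
1 − 2Q = 0.50869, giving −¼ ln(0.50869) = 0.168979.
d = 0.143173 + 0.168979 = 0.312152.

0.312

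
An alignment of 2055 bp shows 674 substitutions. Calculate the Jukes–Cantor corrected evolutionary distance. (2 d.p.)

0.43

p = 674/2055 ≈ 0.327981.
d = −(3/4) ln(1 − 4p/3) = −0.75 ln(1 − 0.437308) = −0.75 ln(0.562692)
  = −0.75 × (-0.575023) = 0.431267 substitutions/site.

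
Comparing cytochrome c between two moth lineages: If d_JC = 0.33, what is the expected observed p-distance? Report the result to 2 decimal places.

p = (3/4)(1 − e^(−4d/3)) = 0.75 × (1 − e^(-0.44)) = 0.75 × (1 − 0.644036) = 0.266973.

0.27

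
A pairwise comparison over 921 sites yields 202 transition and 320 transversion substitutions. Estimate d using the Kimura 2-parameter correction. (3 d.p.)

1.068

P = 202/921 ≈ 0.219327 and Q = 320/921 ≈ 0.347448.
Under the Kimura two-parameter model, d = −½ ln(1 − 2P − Q) − ¼ ln(1 − 2Q).
1 − 2P − Q = 0.213898, giving −½ ln(0.213898) = 0.771128.
1 − 2Q = 0.305104, giving −¼ ln(0.305104) = 0.296776.
d = 0.771128 + 0.296776 = 1.067904.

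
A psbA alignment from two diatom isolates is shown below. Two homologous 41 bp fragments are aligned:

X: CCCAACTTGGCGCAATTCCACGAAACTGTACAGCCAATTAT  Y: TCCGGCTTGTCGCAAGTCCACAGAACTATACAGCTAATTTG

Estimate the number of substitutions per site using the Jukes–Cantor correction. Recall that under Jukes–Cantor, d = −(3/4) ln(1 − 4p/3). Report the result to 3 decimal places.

The sequences differ at 11 of 41 sites, so p = 11/41 ≈ 0.268293.
d = −(3/4) ln(1 − 4p/3) = −0.75 ln(1 − 0.357724) = −0.75 ln(0.642276)
  = −0.75 × (-0.442737) = 0.332053 substitutions/site.

0.332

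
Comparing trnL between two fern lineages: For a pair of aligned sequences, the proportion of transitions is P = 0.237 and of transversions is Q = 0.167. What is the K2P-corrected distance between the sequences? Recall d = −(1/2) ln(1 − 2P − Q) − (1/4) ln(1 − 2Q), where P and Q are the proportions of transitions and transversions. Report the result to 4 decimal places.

Under the Kimura two-parameter model, d = −½ ln(1 − 2P − Q) − ¼ ln(1 − 2Q).
1 − 2P − Q = 0.359, giving −½ ln(0.359) = 0.512216.
1 − 2Q = 0.666, giving −¼ ln(0.666) = 0.101616.
d = 0.512216 + 0.101616 = 0.613832.

0.6138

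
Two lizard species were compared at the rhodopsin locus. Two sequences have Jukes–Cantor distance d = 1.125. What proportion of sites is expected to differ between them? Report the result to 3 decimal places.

p = (3/4)(1 − e^(−4d/3)) = 0.75 × (1 − e^(-1.5)) = 0.75 × (1 − 0.223130) = 0.582653.

0.583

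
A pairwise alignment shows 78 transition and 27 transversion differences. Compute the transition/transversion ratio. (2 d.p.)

R = 78/27 = 2.888888… ≈ 2.89 (to 2 d.p.).

2.89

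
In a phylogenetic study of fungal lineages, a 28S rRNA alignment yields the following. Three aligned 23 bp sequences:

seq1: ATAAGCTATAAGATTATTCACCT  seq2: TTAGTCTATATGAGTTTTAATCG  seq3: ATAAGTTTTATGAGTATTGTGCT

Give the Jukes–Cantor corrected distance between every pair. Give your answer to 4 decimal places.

d(seq1,seq2) = 0.5532, d(seq1,seq3) = 0.3904, d(seq2,seq3) = 0.6501

seq1–seq2: 9/23 sites differ → p ≈ 0.391304, d = −0.75 ln(1 − 0.521739) = 0.553199 ≈ 0.5532.
seq1–seq3: 7/23 sites differ → p ≈ 0.304348, d = −0.75 ln(1 − 0.405797) = 0.390401 ≈ 0.3904.
seq2–seq3: 10/23 sites differ → p ≈ 0.434783, d = −0.75 ln(1 − 0.579711) = 0.650110 ≈ 0.6501.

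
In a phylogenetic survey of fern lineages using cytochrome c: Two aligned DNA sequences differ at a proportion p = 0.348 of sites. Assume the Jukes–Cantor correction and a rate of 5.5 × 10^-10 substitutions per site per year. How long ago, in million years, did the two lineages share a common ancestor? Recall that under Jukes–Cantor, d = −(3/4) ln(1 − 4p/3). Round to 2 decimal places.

425.20

d = −(3/4) ln(1 − 4p/3) = −0.75 ln(1 − 0.464) = −0.75 ln(0.536)
  = −0.75 × (-0.623621) = 0.467716 substitutions/site.
Under a molecular clock d = 2μt, so t = d/(2μ) = 0.467716 / (2 × 5.5 × 10^-10) = 425.20 million years.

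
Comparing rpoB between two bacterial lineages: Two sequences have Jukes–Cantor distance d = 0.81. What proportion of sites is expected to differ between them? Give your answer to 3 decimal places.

0.495

p = (3/4)(1 − e^(−4d/3)) = 0.75 × (1 − e^(-1.08)) = 0.75 × (1 − 0.339596) = 0.495303.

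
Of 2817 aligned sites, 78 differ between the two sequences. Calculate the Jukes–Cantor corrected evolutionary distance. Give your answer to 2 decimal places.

0.03

p = 78/2817 ≈ 0.027689.
d = −(3/4) ln(1 − 4p/3) = −0.75 ln(1 − 0.036919) = −0.75 ln(0.963081)
  = −0.75 × (-0.037618) = 0.028214 substitutions/site.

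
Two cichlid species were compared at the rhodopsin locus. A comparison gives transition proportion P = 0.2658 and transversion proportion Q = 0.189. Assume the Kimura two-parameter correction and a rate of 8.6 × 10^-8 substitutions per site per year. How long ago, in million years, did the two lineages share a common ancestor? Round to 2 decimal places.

Under the Kimura two-parameter model, d = −½ ln(1 − 2P − Q) − ¼ ln(1 − 2Q).
1 − 2P − Q = 0.2794, giving −½ ln(0.2794) = 0.637555.
1 − 2Q = 0.622, giving −¼ ln(0.622) = 0.118704.
d = 0.637555 + 0.118704 = 0.756259.
Under a molecular clock d = 2μt, so t = d/(2μ) = 0.756259 / (2 × 8.6 × 10^-8) = 4.40 million years.

4.40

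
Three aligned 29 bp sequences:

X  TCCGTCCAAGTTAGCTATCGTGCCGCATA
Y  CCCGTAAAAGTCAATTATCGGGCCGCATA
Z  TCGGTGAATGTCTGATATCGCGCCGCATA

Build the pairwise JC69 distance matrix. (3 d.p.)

d(X,Y) = 0.291, d(X,Z) = 0.344, d(Y,Z) = 0.344

X–Y: 7/29 sites differ → p ≈ 0.241379, d = −0.75 ln(1 − 0.321839) = 0.291278 ≈ 0.291.
X–Z: 8/29 sites differ → p ≈ 0.275862, d = −0.75 ln(1 − 0.367816) = 0.343931 ≈ 0.344.
Y–Z: 8/29 sites differ → p ≈ 0.275862, d = −0.75 ln(1 − 0.367816) = 0.343931 ≈ 0.344.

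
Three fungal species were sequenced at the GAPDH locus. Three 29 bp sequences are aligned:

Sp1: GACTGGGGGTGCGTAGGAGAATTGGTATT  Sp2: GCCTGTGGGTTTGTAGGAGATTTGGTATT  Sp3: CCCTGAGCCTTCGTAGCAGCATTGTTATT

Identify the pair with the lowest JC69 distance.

Sp1–Sp2: 5/29 differ, p = 0.172, d = 0.196.
Sp1–Sp3: 9/29 differ, p = 0.310, d = 0.401.
Sp2–Sp3: 9/29 differ, p = 0.310, d = 0.401.
The smallest distance is between Sp1 and Sp2.

Sp1 and Sp2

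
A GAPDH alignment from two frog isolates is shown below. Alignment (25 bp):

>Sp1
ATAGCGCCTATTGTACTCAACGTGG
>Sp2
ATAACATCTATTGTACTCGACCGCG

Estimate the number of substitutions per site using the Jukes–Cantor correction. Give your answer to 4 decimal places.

0.3505

The sequences differ at 7 of 25 sites (4, 6, 7, 19, 22, 23, 24), so p = 7/25 = 0.28.
d = −(3/4) ln(1 − 4p/3) = −0.75 ln(1 − 0.373333) = −0.75 ln(0.626667)
  = −0.75 × (-0.467340) = 0.350505 substitutions/site.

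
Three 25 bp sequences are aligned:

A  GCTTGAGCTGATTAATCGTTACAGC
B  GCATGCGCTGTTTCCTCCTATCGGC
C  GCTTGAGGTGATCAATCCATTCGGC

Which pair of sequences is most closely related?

A and C

A–B: 9/25 differ, p = 0.360, d = 0.490.
A–C: 6/25 differ, p = 0.240, d = 0.289.
B–C: 9/25 differ, p = 0.360, d = 0.490.
The smallest distance is between A and C.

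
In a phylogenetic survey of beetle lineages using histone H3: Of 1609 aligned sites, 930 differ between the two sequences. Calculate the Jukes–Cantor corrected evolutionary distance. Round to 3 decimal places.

p = 930/1609 ≈ 0.577999.
d = −(3/4) ln(1 − 4p/3) = −0.75 ln(1 − 0.770665) = −0.75 ln(0.229335)
  = −0.75 × (-1.472571) = 1.104428 substitutions/site.

1.104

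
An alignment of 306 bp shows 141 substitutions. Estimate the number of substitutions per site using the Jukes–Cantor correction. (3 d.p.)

0.715

p = 141/306 ≈ 0.460784.
d = −(3/4) ln(1 − 4p/3) = −0.75 ln(1 − 0.614379) = −0.75 ln(0.385621)
  = −0.75 × (-0.952900) = 0.714675 substitutions/site.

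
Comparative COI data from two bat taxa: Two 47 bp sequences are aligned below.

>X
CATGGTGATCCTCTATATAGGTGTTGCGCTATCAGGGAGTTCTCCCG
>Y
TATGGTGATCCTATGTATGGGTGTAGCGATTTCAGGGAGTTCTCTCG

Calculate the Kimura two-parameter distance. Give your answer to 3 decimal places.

0.194

Of 47 sites, 4 differences are transitions and 4 are transversions, so P = 4/47 ≈ 0.085106 and Q = 4/47 ≈ 0.085106.
Under the Kimura two-parameter model, d = −½ ln(1 − 2P − Q) − ¼ ln(1 − 2Q).
1 − 2P − Q = 0.744682, giving −½ ln(0.744682) = 0.147399.
1 − 2Q = 0.829788, giving −¼ ln(0.829788) = 0.046646.
d = 0.147399 + 0.046646 = 0.194045.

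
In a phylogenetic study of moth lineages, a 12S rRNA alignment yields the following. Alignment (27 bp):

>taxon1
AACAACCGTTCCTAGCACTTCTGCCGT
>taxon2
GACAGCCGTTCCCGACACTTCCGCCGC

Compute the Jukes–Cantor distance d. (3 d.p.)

0.318

The sequences differ at 7 of 27 sites (1, 5, 13, 14, 15, 22, 27), so p = 7/27 ≈ 0.259259.
d = −(3/4) ln(1 − 4p/3) = −0.75 ln(1 − 0.345679) = −0.75 ln(0.654321)
  = −0.75 × (-0.424157) = 0.318118 substitutions/site.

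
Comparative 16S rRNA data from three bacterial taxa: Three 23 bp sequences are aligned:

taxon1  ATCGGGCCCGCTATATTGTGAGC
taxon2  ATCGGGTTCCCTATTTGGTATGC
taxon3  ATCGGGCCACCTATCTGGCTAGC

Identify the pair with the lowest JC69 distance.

taxon1–taxon2: 7/23 differ, p = 0.304, d = 0.390.
taxon1–taxon3: 6/23 differ, p = 0.261, d = 0.321.
taxon2–taxon3: 7/23 differ, p = 0.304, d = 0.390.
The smallest distance is between taxon1 and taxon3.

taxon1 and taxon3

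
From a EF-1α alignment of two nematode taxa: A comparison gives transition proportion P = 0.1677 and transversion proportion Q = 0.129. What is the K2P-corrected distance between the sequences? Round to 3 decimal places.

Under the Kimura two-parameter model, d = −½ ln(1 − 2P − Q) − ¼ ln(1 − 2Q).
1 − 2P − Q = 0.5356, giving −½ ln(0.5356) = 0.312184.
1 − 2Q = 0.742, giving −¼ ln(0.742) = 0.074602.
d = 0.312184 + 0.074602 = 0.386786.

0.387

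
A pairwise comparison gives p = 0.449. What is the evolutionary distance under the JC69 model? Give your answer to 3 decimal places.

d = −(3/4) ln(1 − 4p/3) = −0.75 ln(1 − 0.598667) = −0.75 ln(0.401333)
  = −0.75 × (-0.912964) = 0.684723 substitutions/site.

0.685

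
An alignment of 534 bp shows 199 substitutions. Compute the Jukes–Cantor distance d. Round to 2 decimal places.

p = 199/534 ≈ 0.372659.
d = −(3/4) ln(1 − 4p/3) = −0.75 ln(1 − 0.496879) = −0.75 ln(0.503121)
  = −0.75 × (-0.686925) = 0.515194 substitutions/site.

0.52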